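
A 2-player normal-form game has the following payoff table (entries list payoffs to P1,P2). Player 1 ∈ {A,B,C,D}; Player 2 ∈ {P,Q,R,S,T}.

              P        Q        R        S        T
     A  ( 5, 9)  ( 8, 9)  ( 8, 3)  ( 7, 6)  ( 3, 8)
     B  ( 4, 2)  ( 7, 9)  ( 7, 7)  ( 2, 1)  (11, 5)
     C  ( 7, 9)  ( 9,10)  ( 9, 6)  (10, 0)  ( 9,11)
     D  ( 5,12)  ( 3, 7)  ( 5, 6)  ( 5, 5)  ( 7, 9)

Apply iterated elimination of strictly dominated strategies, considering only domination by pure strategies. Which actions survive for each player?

P1 drop A (C beats it: P:7>5 Q:9>8 R:9>8 S:10>7 T:9>3)
P1 drop D (C beats it: P:7>5 Q:9>3 R:9>5 S:10>5 T:9>7)
P2 drop P (Q beats it: B:9>2 C:10>9)
P2 drop R (Q beats it: B:9>7 C:10>6)
P2 drop S (Q beats it: B:9>1 C:10>0)
P1→{B,C} P2→{Q,T}

IESDS → P1:{B,C} P2:{Q,T}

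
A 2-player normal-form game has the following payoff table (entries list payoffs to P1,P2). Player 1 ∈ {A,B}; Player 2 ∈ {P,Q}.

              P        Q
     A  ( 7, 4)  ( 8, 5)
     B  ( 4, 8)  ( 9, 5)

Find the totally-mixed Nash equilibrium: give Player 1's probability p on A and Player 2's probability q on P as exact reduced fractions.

P1 mixes 3/4 on A; P2 mixes 1/4 on P

P1 indiff ⇒ q·7+(1-q)·8 = q·4+(1-q)·9 ⇒ q(3) = (1-q)(1) ⇒ q = 1/4
P2 indiff ⇒ p·4+(1-p)·8 = p·5+(1-p)·5 ⇒ p(-1) = (1-p)(-3) ⇒ p = 3/4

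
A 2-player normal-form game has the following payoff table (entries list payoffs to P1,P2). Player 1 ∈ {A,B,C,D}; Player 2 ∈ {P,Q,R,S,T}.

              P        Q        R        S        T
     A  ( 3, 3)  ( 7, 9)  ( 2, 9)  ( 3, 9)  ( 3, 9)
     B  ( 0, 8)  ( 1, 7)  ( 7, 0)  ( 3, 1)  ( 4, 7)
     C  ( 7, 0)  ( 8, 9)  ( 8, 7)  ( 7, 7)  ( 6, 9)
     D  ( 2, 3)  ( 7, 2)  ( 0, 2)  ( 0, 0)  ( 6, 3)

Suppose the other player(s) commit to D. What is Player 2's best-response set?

BR_2 = {P,T}

u_2(P vs D) = 3
u_2(Q vs D) = 2
u_2(R vs D) = 2
u_2(S vs D) = 0
u_2(T vs D) = 3
max payoff 3 at {P,T}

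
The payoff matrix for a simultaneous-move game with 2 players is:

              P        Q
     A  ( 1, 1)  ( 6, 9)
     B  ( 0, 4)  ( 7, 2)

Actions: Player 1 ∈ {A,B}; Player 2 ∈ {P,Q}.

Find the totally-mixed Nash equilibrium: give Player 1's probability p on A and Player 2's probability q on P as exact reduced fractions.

P1 indiff ⇒ q·1+(1-q)·6 = q·0+(1-q)·7 ⇒ q(1) = (1-q)(1) ⇒ q = 1/2
P2 indiff ⇒ p·1+(1-p)·4 = p·9+(1-p)·2 ⇒ p(-8) = (1-p)(-2) ⇒ p = 1/5

(p,q) = (1/5, 1/2)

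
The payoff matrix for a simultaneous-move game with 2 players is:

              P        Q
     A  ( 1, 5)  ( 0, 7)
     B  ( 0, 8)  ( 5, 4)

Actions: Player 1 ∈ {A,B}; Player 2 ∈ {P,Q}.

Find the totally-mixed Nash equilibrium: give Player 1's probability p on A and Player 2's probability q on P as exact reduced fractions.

p=2/3, q=5/6

P1 indiff ⇒ q·1+(1-q)·0 = q·0+(1-q)·5 ⇒ q(1) = (1-q)(5) ⇒ q = 5/6
P2 indiff ⇒ p·5+(1-p)·8 = p·7+(1-p)·4 ⇒ p(-2) = (1-p)(-4) ⇒ p = 2/3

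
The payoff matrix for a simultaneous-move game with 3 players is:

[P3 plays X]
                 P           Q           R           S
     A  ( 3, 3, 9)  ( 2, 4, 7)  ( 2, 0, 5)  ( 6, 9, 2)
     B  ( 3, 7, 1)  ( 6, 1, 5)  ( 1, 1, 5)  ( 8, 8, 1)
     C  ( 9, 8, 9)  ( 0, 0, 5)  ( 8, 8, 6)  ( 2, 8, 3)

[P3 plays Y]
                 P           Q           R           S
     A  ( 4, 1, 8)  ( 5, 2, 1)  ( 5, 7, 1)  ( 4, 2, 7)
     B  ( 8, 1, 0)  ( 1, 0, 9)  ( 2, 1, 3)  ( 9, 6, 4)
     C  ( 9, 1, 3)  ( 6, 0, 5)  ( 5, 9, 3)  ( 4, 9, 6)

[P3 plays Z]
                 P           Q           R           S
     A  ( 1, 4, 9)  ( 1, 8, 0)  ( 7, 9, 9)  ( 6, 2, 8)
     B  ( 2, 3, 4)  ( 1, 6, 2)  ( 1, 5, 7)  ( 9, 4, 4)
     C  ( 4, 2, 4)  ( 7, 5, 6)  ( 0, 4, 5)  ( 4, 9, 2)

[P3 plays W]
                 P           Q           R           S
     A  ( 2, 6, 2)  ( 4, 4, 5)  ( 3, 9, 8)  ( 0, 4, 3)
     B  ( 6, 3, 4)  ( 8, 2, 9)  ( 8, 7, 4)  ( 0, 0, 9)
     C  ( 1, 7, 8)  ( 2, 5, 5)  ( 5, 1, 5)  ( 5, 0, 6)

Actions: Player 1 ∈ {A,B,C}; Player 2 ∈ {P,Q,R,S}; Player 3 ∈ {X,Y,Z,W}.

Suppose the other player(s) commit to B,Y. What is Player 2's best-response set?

u_2(P vs B,Y) = 1
u_2(Q vs B,Y) = 0
u_2(R vs B,Y) = 1
u_2(S vs B,Y) = 6
max payoff 6 at {S}

BR_2 = {S}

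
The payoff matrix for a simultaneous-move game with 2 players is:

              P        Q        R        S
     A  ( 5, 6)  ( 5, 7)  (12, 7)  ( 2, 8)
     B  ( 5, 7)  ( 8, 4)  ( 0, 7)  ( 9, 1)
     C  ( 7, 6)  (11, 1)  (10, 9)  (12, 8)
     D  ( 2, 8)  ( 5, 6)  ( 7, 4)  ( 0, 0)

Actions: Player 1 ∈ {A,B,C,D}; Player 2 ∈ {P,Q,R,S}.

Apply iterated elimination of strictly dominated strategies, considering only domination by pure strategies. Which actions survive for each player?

Survivors P1:{A,C} P2:{R,S}

P1 drop B (C beats it: P:7>5 Q:11>8 R:10>0 S:12>9)
P1 drop D (C beats it: P:7>2 Q:11>5 R:10>7 S:12>0)
P2 drop P (R beats it: A:7>6 C:9>6)
P2 drop Q (S beats it: A:8>7 C:8>1)
P1→{A,C} P2→{R,S}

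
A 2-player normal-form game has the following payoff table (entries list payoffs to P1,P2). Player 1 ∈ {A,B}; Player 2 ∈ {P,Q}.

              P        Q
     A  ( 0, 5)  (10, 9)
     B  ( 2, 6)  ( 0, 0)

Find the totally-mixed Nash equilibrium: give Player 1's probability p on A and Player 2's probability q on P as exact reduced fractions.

P1 indiff ⇒ q·0+(1-q)·10 = q·2+(1-q)·0 ⇒ q(-2) = (1-q)(-10) ⇒ q = 5/6
P2 indiff ⇒ p·5+(1-p)·6 = p·9+(1-p)·0 ⇒ p(-4) = (1-p)(-6) ⇒ p = 3/5

(p,q) = (3/5, 5/6)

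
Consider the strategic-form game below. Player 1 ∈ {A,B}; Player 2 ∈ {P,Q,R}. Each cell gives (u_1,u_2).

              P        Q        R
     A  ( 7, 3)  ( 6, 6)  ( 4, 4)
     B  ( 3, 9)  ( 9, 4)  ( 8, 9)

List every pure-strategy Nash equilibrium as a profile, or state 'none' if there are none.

Nash profiles: (B,R)

(A,P): not NE [P2→Q gives 6>3]
(A,Q): not NE [P1→B gives 9>6]
(A,R): not NE [P1→B gives 8>4; P2→Q gives 6>4]
(B,P): not NE [P1→A gives 7>3]
(B,Q): not NE [P2→R gives 9>4]
(B,R): NE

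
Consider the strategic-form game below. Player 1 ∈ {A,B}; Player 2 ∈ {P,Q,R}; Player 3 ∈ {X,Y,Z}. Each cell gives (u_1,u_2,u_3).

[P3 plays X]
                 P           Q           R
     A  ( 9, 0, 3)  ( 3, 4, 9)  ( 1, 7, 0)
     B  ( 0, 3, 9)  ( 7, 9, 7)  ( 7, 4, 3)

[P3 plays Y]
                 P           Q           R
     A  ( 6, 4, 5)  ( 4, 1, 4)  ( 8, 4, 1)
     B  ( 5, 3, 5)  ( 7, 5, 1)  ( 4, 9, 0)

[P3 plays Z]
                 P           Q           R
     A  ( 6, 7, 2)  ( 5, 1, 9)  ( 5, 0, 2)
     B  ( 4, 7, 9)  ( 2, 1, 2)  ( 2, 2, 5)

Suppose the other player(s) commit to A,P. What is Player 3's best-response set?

BR_3 = {Y}

u_3(X vs A,P) = 3
u_3(Y vs A,P) = 5
u_3(Z vs A,P) = 2
max payoff 5 at {Y}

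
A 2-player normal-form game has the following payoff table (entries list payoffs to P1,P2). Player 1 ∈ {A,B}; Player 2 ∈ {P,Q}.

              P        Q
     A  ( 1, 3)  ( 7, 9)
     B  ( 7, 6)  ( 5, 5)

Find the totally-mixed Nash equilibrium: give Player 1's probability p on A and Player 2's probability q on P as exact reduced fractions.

P1 indiff ⇒ q·1+(1-q)·7 = q·7+(1-q)·5 ⇒ q(-6) = (1-q)(-2) ⇒ q = 1/4
P2 indiff ⇒ p·3+(1-p)·6 = p·9+(1-p)·5 ⇒ p(-6) = (1-p)(-1) ⇒ p = 1/7

P1 mixes 1/7 on A; P2 mixes 1/4 on P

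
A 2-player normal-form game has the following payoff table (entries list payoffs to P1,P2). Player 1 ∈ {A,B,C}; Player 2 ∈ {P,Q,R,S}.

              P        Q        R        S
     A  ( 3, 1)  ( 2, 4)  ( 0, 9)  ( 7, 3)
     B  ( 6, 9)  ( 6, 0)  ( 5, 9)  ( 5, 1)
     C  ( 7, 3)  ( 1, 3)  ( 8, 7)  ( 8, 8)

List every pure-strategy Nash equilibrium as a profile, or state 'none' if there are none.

Nash profiles: (C,S)

(A,P): not NE [P1→C gives 7>3; P2→R gives 9>1]
(A,Q): not NE [P1→B gives 6>2; P2→R gives 9>4]
(A,R): not NE [P1→C gives 8>0]
(A,S): not NE [P1→C gives 8>7; P2→R gives 9>3]
(B,P): not NE [P1→C gives 7>6]
(B,Q): not NE [P2→R gives 9>0]
(B,R): not NE [P1→C gives 8>5]
(B,S): not NE [P1→C gives 8>5; P2→R gives 9>1]
(C,P): not NE [P2→S gives 8>3]
(C,Q): not NE [P1→B gives 6>1; P2→S gives 8>3]
(C,R): not NE [P2→S gives 8>7]
(C,S): NE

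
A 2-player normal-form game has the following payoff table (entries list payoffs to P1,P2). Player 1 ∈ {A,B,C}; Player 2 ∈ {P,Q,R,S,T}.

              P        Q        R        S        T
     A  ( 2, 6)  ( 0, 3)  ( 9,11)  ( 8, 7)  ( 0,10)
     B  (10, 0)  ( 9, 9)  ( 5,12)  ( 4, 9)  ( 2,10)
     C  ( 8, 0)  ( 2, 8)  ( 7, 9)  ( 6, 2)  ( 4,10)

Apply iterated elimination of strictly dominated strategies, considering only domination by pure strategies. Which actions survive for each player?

Remaining: P1:{A,C} P2:{R,T}

P2 drop P (R beats it: A:11>6 B:12>0 C:9>0)
P2 drop Q (R beats it: A:11>3 B:12>9 C:9>8)
P1 drop B (C beats it: R:7>5 S:6>4 T:4>2)
P2 drop S (R beats it: A:11>7 C:9>2)
P1→{A,C} P2→{R,T}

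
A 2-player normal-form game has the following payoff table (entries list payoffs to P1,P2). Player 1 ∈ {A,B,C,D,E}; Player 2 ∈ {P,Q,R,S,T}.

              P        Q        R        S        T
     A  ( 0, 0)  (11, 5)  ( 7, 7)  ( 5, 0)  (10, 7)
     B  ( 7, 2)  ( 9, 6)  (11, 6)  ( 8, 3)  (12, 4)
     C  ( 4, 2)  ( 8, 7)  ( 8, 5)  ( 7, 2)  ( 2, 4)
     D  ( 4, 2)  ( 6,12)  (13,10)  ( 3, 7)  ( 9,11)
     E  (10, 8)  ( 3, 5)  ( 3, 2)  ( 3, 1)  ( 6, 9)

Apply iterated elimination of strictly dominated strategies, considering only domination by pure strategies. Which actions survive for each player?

P1 drop C (B beats it: P:7>4 Q:9>8 R:11>8 S:8>7 T:12>2)
P2 drop P (T beats it: A:7>0 B:4>2 D:11>2 E:9>8)
P1 drop E (A beats it: Q:11>3 R:7>3 S:5>3 T:10>6)
P2 drop S (Q beats it: A:5>0 B:6>3 D:12>7)
P1→{A,B,D} P2→{Q,R,T}

Remaining: P1:{A,B,D} P2:{Q,R,T}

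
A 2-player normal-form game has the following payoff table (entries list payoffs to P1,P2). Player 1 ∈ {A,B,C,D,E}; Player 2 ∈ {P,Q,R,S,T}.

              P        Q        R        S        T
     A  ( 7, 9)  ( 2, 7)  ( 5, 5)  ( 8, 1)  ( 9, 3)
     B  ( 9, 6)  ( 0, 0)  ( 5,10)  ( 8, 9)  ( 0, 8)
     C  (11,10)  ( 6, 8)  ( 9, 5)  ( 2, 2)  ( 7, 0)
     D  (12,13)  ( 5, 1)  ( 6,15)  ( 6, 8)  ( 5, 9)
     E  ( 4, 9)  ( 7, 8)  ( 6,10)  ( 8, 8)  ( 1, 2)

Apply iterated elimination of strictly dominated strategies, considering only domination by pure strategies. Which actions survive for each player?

P2 drop Q (P beats it: A:9>7 B:6>0 C:10>8 D:13>1 E:9>8)
P2 drop S (R beats it: A:5>1 B:10>9 C:5>2 D:15>8 E:10>8)
P1 drop B (C beats it: P:11>9 R:9>5 T:7>0)
P1 drop E (C beats it: P:11>4 R:9>6 T:7>1)
P2 drop T (P beats it: A:9>3 C:10>0 D:13>9)
P1 drop A (C beats it: P:11>7 R:9>5)
P1→{C,D} P2→{P,R}

Remaining: P1:{C,D} P2:{P,R}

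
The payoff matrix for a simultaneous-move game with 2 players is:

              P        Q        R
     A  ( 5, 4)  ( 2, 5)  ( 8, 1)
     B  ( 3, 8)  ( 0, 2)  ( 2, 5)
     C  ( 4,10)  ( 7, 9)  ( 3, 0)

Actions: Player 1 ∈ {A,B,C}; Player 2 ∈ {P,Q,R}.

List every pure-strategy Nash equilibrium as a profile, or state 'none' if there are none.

(A,P): not NE [P2→Q gives 5>4]
(A,Q): not NE [P1→C gives 7>2]
(A,R): not NE [P2→Q gives 5>1]
(B,P): not NE [P1→A gives 5>3]
(B,Q): not NE [P1→C gives 7>0; P2→P gives 8>2]
(B,R): not NE [P1→A gives 8>2; P2→P gives 8>5]
(C,P): not NE [P1→A gives 5>4]
(C,Q): not NE [P2→P gives 10>9]
(C,R): not NE [P1→A gives 8>3; P2→P gives 10>0]

No pure NE.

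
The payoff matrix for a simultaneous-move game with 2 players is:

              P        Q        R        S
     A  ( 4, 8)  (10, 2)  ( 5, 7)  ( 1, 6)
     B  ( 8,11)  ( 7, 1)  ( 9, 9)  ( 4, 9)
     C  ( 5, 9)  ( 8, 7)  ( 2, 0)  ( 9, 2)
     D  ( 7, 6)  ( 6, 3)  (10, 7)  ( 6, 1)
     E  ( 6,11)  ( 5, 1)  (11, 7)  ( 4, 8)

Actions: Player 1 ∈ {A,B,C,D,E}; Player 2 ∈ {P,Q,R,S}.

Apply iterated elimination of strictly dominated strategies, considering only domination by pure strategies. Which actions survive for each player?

Remaining: P1:{B,D,E} P2:{P,R}

P2 drop Q (P beats it: A:8>2 B:11>1 C:9>7 D:6>3 E:11>1)
P1 drop A (B beats it: P:8>4 R:9>5 S:4>1)
P2 drop S (P beats it: B:11>9 C:9>2 D:6>1 E:11>8)
P1 drop C (B beats it: P:8>5 R:9>2)
P1→{B,D,E} P2→{P,R}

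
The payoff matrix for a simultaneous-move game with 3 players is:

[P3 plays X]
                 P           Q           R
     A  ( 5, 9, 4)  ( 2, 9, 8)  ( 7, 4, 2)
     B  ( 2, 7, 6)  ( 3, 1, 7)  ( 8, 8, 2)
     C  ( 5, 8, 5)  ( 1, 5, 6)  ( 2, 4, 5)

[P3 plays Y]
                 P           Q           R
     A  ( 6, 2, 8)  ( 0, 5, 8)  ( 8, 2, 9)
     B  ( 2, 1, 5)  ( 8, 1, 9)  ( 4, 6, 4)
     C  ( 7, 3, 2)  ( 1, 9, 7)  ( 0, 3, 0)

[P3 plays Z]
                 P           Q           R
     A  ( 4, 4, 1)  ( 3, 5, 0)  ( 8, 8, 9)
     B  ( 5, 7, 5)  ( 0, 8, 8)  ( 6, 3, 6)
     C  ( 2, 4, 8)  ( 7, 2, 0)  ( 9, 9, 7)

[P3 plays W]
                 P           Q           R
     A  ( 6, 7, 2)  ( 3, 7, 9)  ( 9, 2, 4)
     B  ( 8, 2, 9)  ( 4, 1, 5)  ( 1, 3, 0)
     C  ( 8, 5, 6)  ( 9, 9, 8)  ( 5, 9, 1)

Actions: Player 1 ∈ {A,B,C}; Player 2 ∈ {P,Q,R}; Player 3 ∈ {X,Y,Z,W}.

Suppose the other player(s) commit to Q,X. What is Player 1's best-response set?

argmax u_1 = {B}

u_1(A vs Q,X) = 2
u_1(B vs Q,X) = 3
u_1(C vs Q,X) = 1
max payoff 3 at {B}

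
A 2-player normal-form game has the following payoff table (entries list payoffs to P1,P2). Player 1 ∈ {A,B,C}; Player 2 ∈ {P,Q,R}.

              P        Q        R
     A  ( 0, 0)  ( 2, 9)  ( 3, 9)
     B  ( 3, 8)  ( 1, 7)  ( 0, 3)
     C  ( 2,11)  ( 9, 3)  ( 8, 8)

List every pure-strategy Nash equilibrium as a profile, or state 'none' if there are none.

NE set: (B,P)

(A,P): not NE [P1→B gives 3>0; P2→R gives 9>0]
(A,Q): not NE [P1→C gives 9>2]
(A,R): not NE [P1→C gives 8>3]
(B,P): NE
(B,Q): not NE [P1→C gives 9>1; P2→P gives 8>7]
(B,R): not NE [P1→C gives 8>0; P2→P gives 8>3]
(C,P): not NE [P1→B gives 3>2]
(C,Q): not NE [P2→P gives 11>3]
(C,R): not NE [P2→P gives 11>8]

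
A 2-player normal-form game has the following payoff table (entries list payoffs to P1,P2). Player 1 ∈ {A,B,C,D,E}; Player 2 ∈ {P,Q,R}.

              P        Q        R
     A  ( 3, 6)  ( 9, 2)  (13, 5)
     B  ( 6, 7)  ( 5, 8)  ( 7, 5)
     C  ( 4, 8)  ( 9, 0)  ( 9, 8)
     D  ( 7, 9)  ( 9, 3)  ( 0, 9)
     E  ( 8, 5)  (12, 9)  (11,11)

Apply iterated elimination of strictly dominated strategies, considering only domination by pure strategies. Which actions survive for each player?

P1 drop B (E beats it: P:8>6 Q:12>5 R:11>7)
P1 drop C (E beats it: P:8>4 Q:12>9 R:11>9)
P1 drop D (E beats it: P:8>7 Q:12>9 R:11>0)
P2 drop Q (R beats it: A:5>2 E:11>9)
P1→{A,E} P2→{P,R}

Survivors P1:{A,E} P2:{P,R}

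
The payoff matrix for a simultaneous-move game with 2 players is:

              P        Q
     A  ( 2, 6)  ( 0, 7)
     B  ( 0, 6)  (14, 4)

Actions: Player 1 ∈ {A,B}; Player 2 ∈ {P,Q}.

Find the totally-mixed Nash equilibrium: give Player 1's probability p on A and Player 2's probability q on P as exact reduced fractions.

P1 mixes 2/3 on A; P2 mixes 7/8 on P

P1 indiff ⇒ q·2+(1-q)·0 = q·0+(1-q)·14 ⇒ q(2) = (1-q)(14) ⇒ q = 7/8
P2 indiff ⇒ p·6+(1-p)·6 = p·7+(1-p)·4 ⇒ p(-1) = (1-p)(-2) ⇒ p = 2/3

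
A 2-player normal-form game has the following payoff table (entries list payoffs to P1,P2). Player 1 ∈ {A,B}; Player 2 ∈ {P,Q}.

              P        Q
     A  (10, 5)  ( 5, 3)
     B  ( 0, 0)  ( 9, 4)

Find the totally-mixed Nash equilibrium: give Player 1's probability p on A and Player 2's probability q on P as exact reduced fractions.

p=2/3, q=2/7

P1 indiff ⇒ q·10+(1-q)·5 = q·0+(1-q)·9 ⇒ q(10) = (1-q)(4) ⇒ q = 2/7
P2 indiff ⇒ p·5+(1-p)·0 = p·3+(1-p)·4 ⇒ p(2) = (1-p)(4) ⇒ p = 2/3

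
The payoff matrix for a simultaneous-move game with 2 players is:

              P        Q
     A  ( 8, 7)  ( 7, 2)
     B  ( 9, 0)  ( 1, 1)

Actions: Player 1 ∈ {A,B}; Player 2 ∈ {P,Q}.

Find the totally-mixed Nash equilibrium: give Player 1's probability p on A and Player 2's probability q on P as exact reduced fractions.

P1 indiff ⇒ q·8+(1-q)·7 = q·9+(1-q)·1 ⇒ q(-1) = (1-q)(-6) ⇒ q = 6/7
P2 indiff ⇒ p·7+(1-p)·0 = p·2+(1-p)·1 ⇒ p(5) = (1-p)(1) ⇒ p = 1/6

(p,q) = (1/6, 6/7)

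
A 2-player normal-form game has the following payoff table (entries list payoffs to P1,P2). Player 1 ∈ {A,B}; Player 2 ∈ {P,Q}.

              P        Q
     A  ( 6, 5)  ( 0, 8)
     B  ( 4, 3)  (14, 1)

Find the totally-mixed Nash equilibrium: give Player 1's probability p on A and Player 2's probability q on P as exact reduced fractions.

P1 indiff ⇒ q·6+(1-q)·0 = q·4+(1-q)·14 ⇒ q(2) = (1-q)(14) ⇒ q = 7/8
P2 indiff ⇒ p·5+(1-p)·3 = p·8+(1-p)·1 ⇒ p(-3) = (1-p)(-2) ⇒ p = 2/5

p=2/5, q=7/8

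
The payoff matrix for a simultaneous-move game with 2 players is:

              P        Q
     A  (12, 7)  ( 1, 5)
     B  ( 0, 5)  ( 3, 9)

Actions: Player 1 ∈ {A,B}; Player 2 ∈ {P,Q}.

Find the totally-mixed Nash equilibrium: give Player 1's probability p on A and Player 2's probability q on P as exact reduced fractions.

P1 indiff ⇒ q·12+(1-q)·1 = q·0+(1-q)·3 ⇒ q(12) = (1-q)(2) ⇒ q = 1/7
P2 indiff ⇒ p·7+(1-p)·5 = p·5+(1-p)·9 ⇒ p(2) = (1-p)(4) ⇒ p = 2/3

(p,q) = (2/3, 1/7)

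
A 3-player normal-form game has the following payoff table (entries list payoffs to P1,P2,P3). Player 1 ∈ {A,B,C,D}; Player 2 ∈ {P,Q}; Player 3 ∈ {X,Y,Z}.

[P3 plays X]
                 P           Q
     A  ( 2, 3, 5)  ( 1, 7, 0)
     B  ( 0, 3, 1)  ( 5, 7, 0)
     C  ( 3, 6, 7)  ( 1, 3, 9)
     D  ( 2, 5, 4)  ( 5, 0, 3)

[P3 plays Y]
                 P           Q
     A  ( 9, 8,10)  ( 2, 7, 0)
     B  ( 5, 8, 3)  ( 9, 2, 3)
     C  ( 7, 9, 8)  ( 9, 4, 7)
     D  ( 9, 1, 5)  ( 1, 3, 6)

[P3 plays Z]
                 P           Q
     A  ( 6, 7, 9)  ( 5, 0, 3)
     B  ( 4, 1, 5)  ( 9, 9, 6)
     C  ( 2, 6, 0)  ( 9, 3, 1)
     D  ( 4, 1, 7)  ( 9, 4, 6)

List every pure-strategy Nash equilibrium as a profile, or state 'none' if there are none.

Nash profiles: (A,P,Y), (B,Q,Z), (D,Q,Z)

(A,P,X): not NE [P1→C gives 3>2; P2→Q gives 7>3; P3→Y gives 10>5]
(A,P,Y): NE
(A,P,Z): not NE [P3→Y gives 10>9]
(A,Q,X): not NE [P1→D gives 5>1; P3→Z gives 3>0]
(A,Q,Y): not NE [P1→C gives 9>2; P2→P gives 8>7; P3→Z gives 3>0]
(A,Q,Z): not NE [P1→D gives 9>5; P2→P gives 7>0]
(B,P,X): not NE [P1→C gives 3>0; P2→Q gives 7>3; P3→Z gives 5>1]
(B,P,Y): not NE [P1→D gives 9>5; P3→Z gives 5>3]
(B,P,Z): not NE [P1→A gives 6>4; P2→Q gives 9>1]
(B,Q,X): not NE [P3→Z gives 6>0]
(B,Q,Y): not NE [P2→P gives 8>2; P3→Z gives 6>3]
(B,Q,Z): NE
(C,P,X): not NE [P3→Y gives 8>7]
(C,P,Y): not NE [P1→D gives 9>7]
(C,P,Z): not NE [P1→A gives 6>2; P3→Y gives 8>0]
(C,Q,X): not NE [P1→D gives 5>1; P2→P gives 6>3]
(C,Q,Y): not NE [P2→P gives 9>4; P3→X gives 9>7]
(C,Q,Z): not NE [P2→P gives 6>3; P3→X gives 9>1]
(D,P,X): not NE [P1→C gives 3>2; P3→Z gives 7>4]
(D,P,Y): not NE [P2→Q gives 3>1; P3→Z gives 7>5]
(D,P,Z): not NE [P1→A gives 6>4; P2→Q gives 4>1]
(D,Q,X): not NE [P2→P gives 5>0; P3→Z gives 6>3]
(D,Q,Y): not NE [P1→C gives 9>1]
(D,Q,Z): NE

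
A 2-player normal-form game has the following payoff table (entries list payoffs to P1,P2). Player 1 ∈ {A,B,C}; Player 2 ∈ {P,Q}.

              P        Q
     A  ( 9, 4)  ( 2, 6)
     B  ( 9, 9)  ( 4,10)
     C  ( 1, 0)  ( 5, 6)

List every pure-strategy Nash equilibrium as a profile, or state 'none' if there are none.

(A,P): not NE [P2→Q gives 6>4]
(A,Q): not NE [P1→C gives 5>2]
(B,P): not NE [P2→Q gives 10>9]
(B,Q): not NE [P1→C gives 5>4]
(C,P): not NE [P1→B gives 9>1; P2→Q gives 6>0]
(C,Q): NE

Nash profiles: (C,Q)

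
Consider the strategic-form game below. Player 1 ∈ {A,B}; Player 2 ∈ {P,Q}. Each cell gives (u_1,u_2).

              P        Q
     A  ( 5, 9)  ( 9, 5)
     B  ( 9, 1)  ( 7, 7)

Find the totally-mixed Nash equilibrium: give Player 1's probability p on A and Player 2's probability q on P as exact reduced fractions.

P1 indiff ⇒ q·5+(1-q)·9 = q·9+(1-q)·7 ⇒ q(-4) = (1-q)(-2) ⇒ q = 1/3
P2 indiff ⇒ p·9+(1-p)·1 = p·5+(1-p)·7 ⇒ p(4) = (1-p)(6) ⇒ p = 3/5

(p,q) = (3/5, 1/3)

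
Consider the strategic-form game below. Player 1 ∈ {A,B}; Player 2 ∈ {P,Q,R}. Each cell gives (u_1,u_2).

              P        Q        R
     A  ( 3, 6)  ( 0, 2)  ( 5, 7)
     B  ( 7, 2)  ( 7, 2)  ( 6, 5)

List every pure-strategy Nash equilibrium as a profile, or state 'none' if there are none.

(A,P): not NE [P1→B gives 7>3; P2→R gives 7>6]
(A,Q): not NE [P1→B gives 7>0; P2→R gives 7>2]
(A,R): not NE [P1→B gives 6>5]
(B,P): not NE [P2→R gives 5>2]
(B,Q): not NE [P2→R gives 5>2]
(B,R): NE

NE set: (B,R)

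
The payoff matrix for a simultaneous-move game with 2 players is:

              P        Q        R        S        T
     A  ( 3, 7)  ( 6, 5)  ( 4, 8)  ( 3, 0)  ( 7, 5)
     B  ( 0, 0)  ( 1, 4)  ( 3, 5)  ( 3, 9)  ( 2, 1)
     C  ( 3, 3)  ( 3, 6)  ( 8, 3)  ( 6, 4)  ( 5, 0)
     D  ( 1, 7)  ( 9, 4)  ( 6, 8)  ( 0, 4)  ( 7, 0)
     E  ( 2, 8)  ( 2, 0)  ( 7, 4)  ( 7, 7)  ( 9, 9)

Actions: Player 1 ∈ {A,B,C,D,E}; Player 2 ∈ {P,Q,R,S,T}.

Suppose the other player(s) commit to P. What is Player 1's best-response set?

BR_1 = {A,C}

u_1(A vs P) = 3
u_1(B vs P) = 0
u_1(C vs P) = 3
u_1(D vs P) = 1
u_1(E vs P) = 2
max payoff 3 at {A,C}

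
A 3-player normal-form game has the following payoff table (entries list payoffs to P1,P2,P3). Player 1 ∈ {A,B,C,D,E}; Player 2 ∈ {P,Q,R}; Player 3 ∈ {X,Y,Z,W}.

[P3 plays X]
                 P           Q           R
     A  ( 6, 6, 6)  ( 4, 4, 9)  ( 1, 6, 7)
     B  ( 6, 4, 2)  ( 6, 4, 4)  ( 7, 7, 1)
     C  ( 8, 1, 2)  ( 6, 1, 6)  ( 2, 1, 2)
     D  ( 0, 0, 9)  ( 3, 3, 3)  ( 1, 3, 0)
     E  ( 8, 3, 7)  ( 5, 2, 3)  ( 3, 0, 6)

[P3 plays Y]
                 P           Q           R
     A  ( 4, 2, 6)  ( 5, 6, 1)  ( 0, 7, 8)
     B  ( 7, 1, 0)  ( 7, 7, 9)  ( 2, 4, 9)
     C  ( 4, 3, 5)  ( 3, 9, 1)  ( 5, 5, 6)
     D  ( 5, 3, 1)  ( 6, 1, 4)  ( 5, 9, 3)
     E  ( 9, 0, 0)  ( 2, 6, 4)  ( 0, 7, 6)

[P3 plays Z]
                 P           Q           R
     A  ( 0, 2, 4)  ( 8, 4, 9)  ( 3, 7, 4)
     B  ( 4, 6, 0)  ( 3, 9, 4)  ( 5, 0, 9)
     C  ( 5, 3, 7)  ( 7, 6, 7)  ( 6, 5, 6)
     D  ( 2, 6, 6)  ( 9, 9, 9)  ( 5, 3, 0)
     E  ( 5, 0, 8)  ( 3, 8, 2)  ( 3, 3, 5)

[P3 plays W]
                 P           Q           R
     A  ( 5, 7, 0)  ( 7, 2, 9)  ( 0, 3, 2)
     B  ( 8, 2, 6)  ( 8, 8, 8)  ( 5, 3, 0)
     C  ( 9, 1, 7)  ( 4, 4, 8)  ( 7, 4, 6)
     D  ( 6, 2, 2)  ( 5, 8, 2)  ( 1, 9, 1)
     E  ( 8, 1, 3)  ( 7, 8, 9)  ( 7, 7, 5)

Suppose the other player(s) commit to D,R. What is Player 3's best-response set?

BR_3 = {Y}

u_3(X vs D,R) = 0
u_3(Y vs D,R) = 3
u_3(Z vs D,R) = 0
u_3(W vs D,R) = 1
max payoff 3 at {Y}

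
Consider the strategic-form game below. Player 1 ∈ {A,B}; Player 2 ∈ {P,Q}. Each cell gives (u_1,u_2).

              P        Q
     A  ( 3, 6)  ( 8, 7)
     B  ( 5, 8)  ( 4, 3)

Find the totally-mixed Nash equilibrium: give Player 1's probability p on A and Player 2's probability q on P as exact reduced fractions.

P1 mixes 5/6 on A; P2 mixes 2/3 on P

P1 indiff ⇒ q·3+(1-q)·8 = q·5+(1-q)·4 ⇒ q(-2) = (1-q)(-4) ⇒ q = 2/3
P2 indiff ⇒ p·6+(1-p)·8 = p·7+(1-p)·3 ⇒ p(-1) = (1-p)(-5) ⇒ p = 5/6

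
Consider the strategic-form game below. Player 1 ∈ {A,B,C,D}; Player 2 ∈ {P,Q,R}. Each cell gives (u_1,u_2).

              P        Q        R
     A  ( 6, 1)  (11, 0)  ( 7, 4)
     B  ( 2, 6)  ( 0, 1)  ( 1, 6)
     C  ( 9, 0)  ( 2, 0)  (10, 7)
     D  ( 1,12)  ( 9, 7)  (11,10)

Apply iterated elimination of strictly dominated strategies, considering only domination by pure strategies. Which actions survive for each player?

Remaining: P1:{C,D} P2:{P,R}

P1 drop B (A beats it: P:6>2 Q:11>0 R:7>1)
P2 drop Q (R beats it: A:4>0 C:7>0 D:10>7)
P1 drop A (C beats it: P:9>6 R:10>7)
P1→{C,D} P2→{P,R}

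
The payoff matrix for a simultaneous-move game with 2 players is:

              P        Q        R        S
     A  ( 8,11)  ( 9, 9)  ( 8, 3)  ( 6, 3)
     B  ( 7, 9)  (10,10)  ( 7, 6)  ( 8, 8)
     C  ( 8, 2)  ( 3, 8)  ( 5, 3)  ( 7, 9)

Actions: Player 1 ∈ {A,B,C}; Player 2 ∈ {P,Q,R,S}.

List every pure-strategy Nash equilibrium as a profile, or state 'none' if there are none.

PSNE = {(A,P), (B,Q)}

(A,P): NE
(A,Q): not NE [P1→B gives 10>9; P2→P gives 11>9]
(A,R): not NE [P2→P gives 11>3]
(A,S): not NE [P1→B gives 8>6; P2→P gives 11>3]
(B,P): not NE [P1→C gives 8>7; P2→Q gives 10>9]
(B,Q): NE
(B,R): not NE [P1→A gives 8>7; P2→Q gives 10>6]
(B,S): not NE [P2→Q gives 10>8]
(C,P): not NE [P2→S gives 9>2]
(C,Q): not NE [P1→B gives 10>3; P2→S gives 9>8]
(C,R): not NE [P1→A gives 8>5; P2→S gives 9>3]
(C,S): not NE [P1→B gives 8>7]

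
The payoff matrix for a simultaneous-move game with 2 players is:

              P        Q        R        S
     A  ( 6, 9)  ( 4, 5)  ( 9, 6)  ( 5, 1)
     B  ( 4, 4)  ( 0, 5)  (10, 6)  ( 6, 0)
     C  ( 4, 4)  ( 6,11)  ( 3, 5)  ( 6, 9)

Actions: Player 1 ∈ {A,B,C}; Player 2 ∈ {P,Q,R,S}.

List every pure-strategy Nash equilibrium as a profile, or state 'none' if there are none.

NE set: (A,P), (B,R), (C,Q)

(A,P): NE
(A,Q): not NE [P1→C gives 6>4; P2→P gives 9>5]
(A,R): not NE [P1→B gives 10>9; P2→P gives 9>6]
(A,S): not NE [P1→C gives 6>5; P2→P gives 9>1]
(B,P): not NE [P1→A gives 6>4; P2→R gives 6>4]
(B,Q): not NE [P1→C gives 6>0; P2→R gives 6>5]
(B,R): NE
(B,S): not NE [P2→R gives 6>0]
(C,P): not NE [P1→A gives 6>4; P2→Q gives 11>4]
(C,Q): NE
(C,R): not NE [P1→B gives 10>3; P2→Q gives 11>5]
(C,S): not NE [P2→Q gives 11>9]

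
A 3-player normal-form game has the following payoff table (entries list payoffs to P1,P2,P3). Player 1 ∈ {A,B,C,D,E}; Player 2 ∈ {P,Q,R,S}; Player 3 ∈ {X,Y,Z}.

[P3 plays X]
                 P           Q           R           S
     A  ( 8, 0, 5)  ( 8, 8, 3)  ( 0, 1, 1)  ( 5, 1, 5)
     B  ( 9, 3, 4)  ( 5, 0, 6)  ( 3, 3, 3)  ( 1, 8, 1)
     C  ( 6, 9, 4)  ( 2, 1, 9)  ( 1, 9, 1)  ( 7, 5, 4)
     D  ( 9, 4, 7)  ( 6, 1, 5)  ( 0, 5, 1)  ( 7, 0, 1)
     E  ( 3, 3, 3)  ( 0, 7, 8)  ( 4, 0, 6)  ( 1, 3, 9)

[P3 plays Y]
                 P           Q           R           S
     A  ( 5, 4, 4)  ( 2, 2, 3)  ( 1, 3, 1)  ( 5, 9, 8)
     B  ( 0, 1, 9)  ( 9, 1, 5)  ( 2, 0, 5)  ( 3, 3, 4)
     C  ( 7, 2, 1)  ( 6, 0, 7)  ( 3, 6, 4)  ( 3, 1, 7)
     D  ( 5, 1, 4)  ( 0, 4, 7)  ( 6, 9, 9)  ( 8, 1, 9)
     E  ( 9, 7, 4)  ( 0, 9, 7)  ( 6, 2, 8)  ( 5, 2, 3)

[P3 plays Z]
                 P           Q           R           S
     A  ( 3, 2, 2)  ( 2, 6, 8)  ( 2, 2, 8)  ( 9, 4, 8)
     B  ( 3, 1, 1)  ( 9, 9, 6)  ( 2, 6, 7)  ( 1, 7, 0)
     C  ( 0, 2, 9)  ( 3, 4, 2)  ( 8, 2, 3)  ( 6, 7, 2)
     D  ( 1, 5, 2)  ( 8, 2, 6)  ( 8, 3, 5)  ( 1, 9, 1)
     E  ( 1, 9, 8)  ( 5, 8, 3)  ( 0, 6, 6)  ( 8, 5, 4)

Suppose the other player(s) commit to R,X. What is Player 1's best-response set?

u_1(A vs R,X) = 0
u_1(B vs R,X) = 3
u_1(C vs R,X) = 1
u_1(D vs R,X) = 0
u_1(E vs R,X) = 4
max payoff 4 at {E}

argmax u_1 = {E}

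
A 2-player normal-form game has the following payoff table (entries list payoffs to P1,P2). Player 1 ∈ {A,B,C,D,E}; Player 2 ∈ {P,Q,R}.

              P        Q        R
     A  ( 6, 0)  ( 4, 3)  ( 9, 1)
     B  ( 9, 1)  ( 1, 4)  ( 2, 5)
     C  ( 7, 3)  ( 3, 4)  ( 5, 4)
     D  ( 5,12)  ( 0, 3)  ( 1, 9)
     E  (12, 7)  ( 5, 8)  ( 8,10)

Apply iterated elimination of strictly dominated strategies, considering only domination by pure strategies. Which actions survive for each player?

P1 drop B (E beats it: P:12>9 Q:5>1 R:8>2)
P1 drop C (E beats it: P:12>7 Q:5>3 R:8>5)
P1 drop D (A beats it: P:6>5 Q:4>0 R:9>1)
P2 drop P (Q beats it: A:3>0 E:8>7)
P1→{A,E} P2→{Q,R}

Survivors P1:{A,E} P2:{Q,R}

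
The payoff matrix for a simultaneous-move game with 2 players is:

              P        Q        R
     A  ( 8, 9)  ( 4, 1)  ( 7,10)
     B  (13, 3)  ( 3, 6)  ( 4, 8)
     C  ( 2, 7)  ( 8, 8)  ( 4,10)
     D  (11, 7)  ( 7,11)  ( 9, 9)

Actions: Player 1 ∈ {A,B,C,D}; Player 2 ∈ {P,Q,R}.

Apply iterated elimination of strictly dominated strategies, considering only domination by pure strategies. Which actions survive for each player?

Remaining: P1:{C,D} P2:{Q,R}

P1 drop A (D beats it: P:11>8 Q:7>4 R:9>7)
P2 drop P (Q beats it: B:6>3 C:8>7 D:11>7)
P1 drop B (D beats it: Q:7>3 R:9>4)
P1→{C,D} P2→{Q,R}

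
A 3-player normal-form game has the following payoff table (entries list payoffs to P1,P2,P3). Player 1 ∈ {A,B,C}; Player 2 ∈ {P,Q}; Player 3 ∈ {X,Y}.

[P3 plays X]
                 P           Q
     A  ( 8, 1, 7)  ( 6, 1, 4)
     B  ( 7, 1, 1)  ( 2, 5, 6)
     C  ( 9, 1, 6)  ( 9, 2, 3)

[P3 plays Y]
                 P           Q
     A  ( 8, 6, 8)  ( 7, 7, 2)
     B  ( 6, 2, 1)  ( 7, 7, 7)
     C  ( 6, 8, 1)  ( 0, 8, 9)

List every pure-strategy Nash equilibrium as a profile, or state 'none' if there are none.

NE set: (B,Q,Y)

(A,P,X): not NE [P1→C gives 9>8; P3→Y gives 8>7]
(A,P,Y): not NE [P2→Q gives 7>6]
(A,Q,X): not NE [P1→C gives 9>6]
(A,Q,Y): not NE [P3→X gives 4>2]
(B,P,X): not NE [P1→C gives 9>7; P2→Q gives 5>1]
(B,P,Y): not NE [P1→A gives 8>6; P2→Q gives 7>2]
(B,Q,X): not NE [P1→C gives 9>2; P3→Y gives 7>6]
(B,Q,Y): NE
(C,P,X): not NE [P2→Q gives 2>1]
(C,P,Y): not NE [P1→A gives 8>6; P3→X gives 6>1]
(C,Q,X): not NE [P3→Y gives 9>3]
(C,Q,Y): not NE [P1→B gives 7>0]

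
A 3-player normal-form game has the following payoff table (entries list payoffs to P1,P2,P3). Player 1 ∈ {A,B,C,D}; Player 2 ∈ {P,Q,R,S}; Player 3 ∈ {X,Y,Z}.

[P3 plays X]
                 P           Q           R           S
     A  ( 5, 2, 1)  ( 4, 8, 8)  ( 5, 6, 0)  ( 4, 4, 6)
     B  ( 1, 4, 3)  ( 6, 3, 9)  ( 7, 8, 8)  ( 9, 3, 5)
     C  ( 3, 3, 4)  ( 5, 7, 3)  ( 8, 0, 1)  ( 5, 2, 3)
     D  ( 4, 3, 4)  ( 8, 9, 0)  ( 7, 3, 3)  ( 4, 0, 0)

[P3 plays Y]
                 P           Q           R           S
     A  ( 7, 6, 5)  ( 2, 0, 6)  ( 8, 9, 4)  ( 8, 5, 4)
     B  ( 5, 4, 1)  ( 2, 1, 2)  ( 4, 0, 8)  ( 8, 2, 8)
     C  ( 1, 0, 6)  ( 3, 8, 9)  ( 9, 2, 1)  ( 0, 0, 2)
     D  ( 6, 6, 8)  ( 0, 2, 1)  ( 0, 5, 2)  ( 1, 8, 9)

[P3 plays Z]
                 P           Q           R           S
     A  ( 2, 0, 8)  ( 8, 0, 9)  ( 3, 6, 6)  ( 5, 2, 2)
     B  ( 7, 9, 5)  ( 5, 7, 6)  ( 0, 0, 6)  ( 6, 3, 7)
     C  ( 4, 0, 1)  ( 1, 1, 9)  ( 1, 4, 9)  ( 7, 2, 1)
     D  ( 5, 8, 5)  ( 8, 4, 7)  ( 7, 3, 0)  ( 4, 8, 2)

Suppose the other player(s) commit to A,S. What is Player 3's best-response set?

u_3(X vs A,S) = 6
u_3(Y vs A,S) = 4
u_3(Z vs A,S) = 2
max payoff 6 at {X}

BR_3 = {X}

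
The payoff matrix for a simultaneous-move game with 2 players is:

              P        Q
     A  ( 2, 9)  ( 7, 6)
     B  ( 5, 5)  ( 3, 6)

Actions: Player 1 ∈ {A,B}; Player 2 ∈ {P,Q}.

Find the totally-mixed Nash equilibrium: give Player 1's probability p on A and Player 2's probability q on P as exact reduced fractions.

P1 indiff ⇒ q·2+(1-q)·7 = q·5+(1-q)·3 ⇒ q(-3) = (1-q)(-4) ⇒ q = 4/7
P2 indiff ⇒ p·9+(1-p)·5 = p·6+(1-p)·6 ⇒ p(3) = (1-p)(1) ⇒ p = 1/4

P1 mixes 1/4 on A; P2 mixes 4/7 on P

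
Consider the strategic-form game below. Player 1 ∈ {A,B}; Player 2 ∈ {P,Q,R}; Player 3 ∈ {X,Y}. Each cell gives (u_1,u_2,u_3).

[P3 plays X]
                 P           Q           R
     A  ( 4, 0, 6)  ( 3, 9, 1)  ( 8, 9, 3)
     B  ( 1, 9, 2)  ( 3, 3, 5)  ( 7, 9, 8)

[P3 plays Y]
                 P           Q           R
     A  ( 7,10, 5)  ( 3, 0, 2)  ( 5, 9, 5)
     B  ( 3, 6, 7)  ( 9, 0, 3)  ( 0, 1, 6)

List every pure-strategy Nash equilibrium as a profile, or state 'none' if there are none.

No pure NE.

(A,P,X): not NE [P2→R gives 9>0]
(A,P,Y): not NE [P3→X gives 6>5]
(A,Q,X): not NE [P3→Y gives 2>1]
(A,Q,Y): not NE [P1→B gives 9>3; P2→P gives 10>0]
(A,R,X): not NE [P3→Y gives 5>3]
(A,R,Y): not NE [P2→P gives 10>9]
(B,P,X): not NE [P1→A gives 4>1; P3→Y gives 7>2]
(B,P,Y): not NE [P1→A gives 7>3]
(B,Q,X): not NE [P2→R gives 9>3]
(B,Q,Y): not NE [P2→P gives 6>0; P3→X gives 5>3]
(B,R,X): not NE [P1→A gives 8>7]
(B,R,Y): not NE [P1→A gives 5>0; P2→P gives 6>1; P3→X gives 8>6]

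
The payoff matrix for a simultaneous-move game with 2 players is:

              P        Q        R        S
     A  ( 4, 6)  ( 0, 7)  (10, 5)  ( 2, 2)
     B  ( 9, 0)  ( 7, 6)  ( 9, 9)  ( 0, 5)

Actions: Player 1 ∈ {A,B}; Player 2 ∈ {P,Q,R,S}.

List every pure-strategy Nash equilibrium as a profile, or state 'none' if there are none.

(A,P): not NE [P1→B gives 9>4; P2→Q gives 7>6]
(A,Q): not NE [P1→B gives 7>0]
(A,R): not NE [P2→Q gives 7>5]
(A,S): not NE [P2→Q gives 7>2]
(B,P): not NE [P2→R gives 9>0]
(B,Q): not NE [P2→R gives 9>6]
(B,R): not NE [P1→A gives 10>9]
(B,S): not NE [P1→A gives 2>0; P2→R gives 9>5]

No pure NE.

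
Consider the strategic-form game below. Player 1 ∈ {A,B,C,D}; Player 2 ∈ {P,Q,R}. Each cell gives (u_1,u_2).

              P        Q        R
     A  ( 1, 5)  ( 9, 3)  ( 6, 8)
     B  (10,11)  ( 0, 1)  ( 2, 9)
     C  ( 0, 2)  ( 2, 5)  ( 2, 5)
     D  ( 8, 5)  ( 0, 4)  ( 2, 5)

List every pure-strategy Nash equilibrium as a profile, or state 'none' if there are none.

PSNE = {(A,R), (B,P)}

(A,P): not NE [P1→B gives 10>1; P2→R gives 8>5]
(A,Q): not NE [P2→R gives 8>3]
(A,R): NE
(B,P): NE
(B,Q): not NE [P1→A gives 9>0; P2→P gives 11>1]
(B,R): not NE [P1→A gives 6>2; P2→P gives 11>9]
(C,P): not NE [P1→B gives 10>0; P2→R gives 5>2]
(C,Q): not NE [P1→A gives 9>2]
(C,R): not NE [P1→A gives 6>2]
(D,P): not NE [P1→B gives 10>8]
(D,Q): not NE [P1→A gives 9>0; P2→R gives 5>4]
(D,R): not NE [P1→A gives 6>2]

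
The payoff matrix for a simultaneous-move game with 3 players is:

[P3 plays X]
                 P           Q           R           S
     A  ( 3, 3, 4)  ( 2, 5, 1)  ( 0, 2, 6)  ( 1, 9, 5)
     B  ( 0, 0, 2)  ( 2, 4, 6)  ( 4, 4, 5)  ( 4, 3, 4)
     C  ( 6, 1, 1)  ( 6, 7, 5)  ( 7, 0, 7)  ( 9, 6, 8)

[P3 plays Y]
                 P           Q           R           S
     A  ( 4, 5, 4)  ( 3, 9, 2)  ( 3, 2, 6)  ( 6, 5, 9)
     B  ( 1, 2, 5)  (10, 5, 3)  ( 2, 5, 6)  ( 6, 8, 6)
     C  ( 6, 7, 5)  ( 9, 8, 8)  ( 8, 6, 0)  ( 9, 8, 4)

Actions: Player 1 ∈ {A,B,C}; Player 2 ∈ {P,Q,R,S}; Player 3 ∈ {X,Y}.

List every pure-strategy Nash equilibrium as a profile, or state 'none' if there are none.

(A,P,X): not NE [P1→C gives 6>3; P2→S gives 9>3]
(A,P,Y): not NE [P1→C gives 6>4; P2→Q gives 9>5]
(A,Q,X): not NE [P1→C gives 6>2; P2→S gives 9>5; P3→Y gives 2>1]
(A,Q,Y): not NE [P1→B gives 10>3]
(A,R,X): not NE [P1→C gives 7>0; P2→S gives 9>2]
(A,R,Y): not NE [P1→C gives 8>3; P2→Q gives 9>2]
(A,S,X): not NE [P1→C gives 9>1; P3→Y gives 9>5]
(A,S,Y): not NE [P1→C gives 9>6; P2→Q gives 9>5]
(B,P,X): not NE [P1→C gives 6>0; P2→R gives 4>0; P3→Y gives 5>2]
(B,P,Y): not NE [P1→C gives 6>1; P2→S gives 8>2]
(B,Q,X): not NE [P1→C gives 6>2]
(B,Q,Y): not NE [P2→S gives 8>5; P3→X gives 6>3]
(B,R,X): not NE [P1→C gives 7>4; P3→Y gives 6>5]
(B,R,Y): not NE [P1→C gives 8>2; P2→S gives 8>5]
(B,S,X): not NE [P1→C gives 9>4; P2→R gives 4>3; P3→Y gives 6>4]
(B,S,Y): not NE [P1→C gives 9>6]
(C,P,X): not NE [P2→Q gives 7>1; P3→Y gives 5>1]
(C,P,Y): not NE [P2→S gives 8>7]
(C,Q,X): not NE [P3→Y gives 8>5]
(C,Q,Y): not NE [P1→B gives 10>9]
(C,R,X): not NE [P2→Q gives 7>0]
(C,R,Y): not NE [P2→S gives 8>6; P3→X gives 7>0]
(C,S,X): not NE [P2→Q gives 7>6]
(C,S,Y): not NE [P3→X gives 8>4]

No pure NE.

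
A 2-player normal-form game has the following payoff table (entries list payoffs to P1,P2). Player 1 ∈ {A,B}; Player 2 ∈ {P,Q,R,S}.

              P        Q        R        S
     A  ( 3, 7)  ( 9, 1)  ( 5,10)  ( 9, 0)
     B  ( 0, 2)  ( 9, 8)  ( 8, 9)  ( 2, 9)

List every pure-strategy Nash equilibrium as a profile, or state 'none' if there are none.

(A,P): not NE [P2→R gives 10>7]
(A,Q): not NE [P2→R gives 10>1]
(A,R): not NE [P1→B gives 8>5]
(A,S): not NE [P2→R gives 10>0]
(B,P): not NE [P1→A gives 3>0; P2→S gives 9>2]
(B,Q): not NE [P2→S gives 9>8]
(B,R): NE
(B,S): not NE [P1→A gives 9>2]

NE set: (B,R)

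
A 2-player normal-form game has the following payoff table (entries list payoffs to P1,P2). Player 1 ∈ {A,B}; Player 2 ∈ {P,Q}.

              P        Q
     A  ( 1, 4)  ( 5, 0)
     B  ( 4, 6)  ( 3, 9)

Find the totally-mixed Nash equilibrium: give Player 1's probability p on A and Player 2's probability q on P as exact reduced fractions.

P1 indiff ⇒ q·1+(1-q)·5 = q·4+(1-q)·3 ⇒ q(-3) = (1-q)(-2) ⇒ q = 2/5
P2 indiff ⇒ p·4+(1-p)·6 = p·0+(1-p)·9 ⇒ p(4) = (1-p)(3) ⇒ p = 3/7

(p,q) = (3/7, 2/5)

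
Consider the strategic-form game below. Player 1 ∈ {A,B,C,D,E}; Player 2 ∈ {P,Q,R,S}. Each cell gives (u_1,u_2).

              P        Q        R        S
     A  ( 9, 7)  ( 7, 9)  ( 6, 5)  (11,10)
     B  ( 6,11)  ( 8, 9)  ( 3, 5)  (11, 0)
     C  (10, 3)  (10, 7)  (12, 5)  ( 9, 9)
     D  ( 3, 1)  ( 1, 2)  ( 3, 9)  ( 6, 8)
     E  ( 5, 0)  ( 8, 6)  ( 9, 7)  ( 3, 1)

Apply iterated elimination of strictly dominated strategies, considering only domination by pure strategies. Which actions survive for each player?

IESDS → P1:{A,B,C} P2:{P,Q,S}

P1 drop D (A beats it: P:9>3 Q:7>1 R:6>3 S:11>6)
P1 drop E (C beats it: P:10>5 Q:10>8 R:12>9 S:9>3)
P2 drop R (Q beats it: A:9>5 B:9>5 C:7>5)
P1→{A,B,C} P2→{P,Q,S}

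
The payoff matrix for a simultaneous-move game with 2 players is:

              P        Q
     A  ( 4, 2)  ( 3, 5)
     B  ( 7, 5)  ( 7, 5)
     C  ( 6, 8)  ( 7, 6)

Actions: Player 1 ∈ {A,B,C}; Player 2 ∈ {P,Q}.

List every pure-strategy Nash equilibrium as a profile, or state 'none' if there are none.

(A,P): not NE [P1→B gives 7>4; P2→Q gives 5>2]
(A,Q): not NE [P1→C gives 7>3]
(B,P): NE
(B,Q): NE
(C,P): not NE [P1→B gives 7>6]
(C,Q): not NE [P2→P gives 8>6]

Nash profiles: (B,P), (B,Q)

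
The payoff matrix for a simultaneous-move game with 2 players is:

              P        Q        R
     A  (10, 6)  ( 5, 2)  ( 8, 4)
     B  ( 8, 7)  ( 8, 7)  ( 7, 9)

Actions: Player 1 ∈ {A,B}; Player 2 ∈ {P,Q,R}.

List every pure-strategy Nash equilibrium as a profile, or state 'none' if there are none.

(A,P): NE
(A,Q): not NE [P1→B gives 8>5; P2→P gives 6>2]
(A,R): not NE [P2→P gives 6>4]
(B,P): not NE [P1→A gives 10>8; P2→R gives 9>7]
(B,Q): not NE [P2→R gives 9>7]
(B,R): not NE [P1→A gives 8>7]

Nash profiles: (A,P)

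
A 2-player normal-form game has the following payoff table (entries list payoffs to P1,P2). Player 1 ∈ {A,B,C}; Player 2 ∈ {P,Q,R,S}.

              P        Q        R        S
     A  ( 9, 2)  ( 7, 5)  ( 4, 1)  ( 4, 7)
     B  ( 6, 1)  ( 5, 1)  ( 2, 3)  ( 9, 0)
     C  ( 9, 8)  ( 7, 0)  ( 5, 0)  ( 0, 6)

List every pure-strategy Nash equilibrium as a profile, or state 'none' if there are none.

NE set: (C,P)

(A,P): not NE [P2→S gives 7>2]
(A,Q): not NE [P2→S gives 7>5]
(A,R): not NE [P1→C gives 5>4; P2→S gives 7>1]
(A,S): not NE [P1→B gives 9>4]
(B,P): not NE [P1→C gives 9>6; P2→R gives 3>1]
(B,Q): not NE [P1→C gives 7>5; P2→R gives 3>1]
(B,R): not NE [P1→C gives 5>2]
(B,S): not NE [P2→R gives 3>0]
(C,P): NE
(C,Q): not NE [P2→P gives 8>0]
(C,R): not NE [P2→P gives 8>0]
(C,S): not NE [P1→B gives 9>0; P2→P gives 8>6]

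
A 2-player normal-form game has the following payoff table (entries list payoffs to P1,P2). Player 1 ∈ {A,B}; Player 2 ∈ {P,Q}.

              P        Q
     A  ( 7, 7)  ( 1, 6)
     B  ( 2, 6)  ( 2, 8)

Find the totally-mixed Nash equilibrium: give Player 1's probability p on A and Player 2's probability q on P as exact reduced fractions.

P1 indiff ⇒ q·7+(1-q)·1 = q·2+(1-q)·2 ⇒ q(5) = (1-q)(1) ⇒ q = 1/6
P2 indiff ⇒ p·7+(1-p)·6 = p·6+(1-p)·8 ⇒ p(1) = (1-p)(2) ⇒ p = 2/3

(p,q) = (2/3, 1/6)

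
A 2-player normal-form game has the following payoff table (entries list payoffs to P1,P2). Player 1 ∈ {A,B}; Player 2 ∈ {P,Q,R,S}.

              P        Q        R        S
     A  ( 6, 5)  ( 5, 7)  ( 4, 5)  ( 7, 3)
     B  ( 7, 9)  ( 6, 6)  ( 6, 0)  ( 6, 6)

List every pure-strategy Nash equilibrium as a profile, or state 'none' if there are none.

Nash profiles: (B,P)

(A,P): not NE [P1→B gives 7>6; P2→Q gives 7>5]
(A,Q): not NE [P1→B gives 6>5]
(A,R): not NE [P1→B gives 6>4; P2→Q gives 7>5]
(A,S): not NE [P2→Q gives 7>3]
(B,P): NE
(B,Q): not NE [P2→P gives 9>6]
(B,R): not NE [P2→P gives 9>0]
(B,S): not NE [P1→A gives 7>6; P2→P gives 9>6]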